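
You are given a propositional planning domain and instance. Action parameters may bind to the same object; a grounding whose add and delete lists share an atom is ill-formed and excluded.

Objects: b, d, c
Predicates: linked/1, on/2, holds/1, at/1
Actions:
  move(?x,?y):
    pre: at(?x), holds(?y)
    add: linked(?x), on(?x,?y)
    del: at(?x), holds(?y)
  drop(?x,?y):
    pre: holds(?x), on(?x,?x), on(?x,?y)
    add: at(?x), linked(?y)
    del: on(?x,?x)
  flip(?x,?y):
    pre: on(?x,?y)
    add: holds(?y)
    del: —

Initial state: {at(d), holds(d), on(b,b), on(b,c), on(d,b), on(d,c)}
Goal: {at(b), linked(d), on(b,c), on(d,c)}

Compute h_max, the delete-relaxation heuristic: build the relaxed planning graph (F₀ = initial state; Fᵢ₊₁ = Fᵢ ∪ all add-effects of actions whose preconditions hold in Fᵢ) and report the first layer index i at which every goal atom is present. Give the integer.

2

F0 = init (6 atoms)
F1 = F0 ∪ {holds(b), holds(c), linked(d), on(d,d)}  (10 atoms)
F2 = F1 ∪ {at(b), linked(b), linked(c)}  (13 atoms)
goal ⊆ F2  ⇒  h_max = 2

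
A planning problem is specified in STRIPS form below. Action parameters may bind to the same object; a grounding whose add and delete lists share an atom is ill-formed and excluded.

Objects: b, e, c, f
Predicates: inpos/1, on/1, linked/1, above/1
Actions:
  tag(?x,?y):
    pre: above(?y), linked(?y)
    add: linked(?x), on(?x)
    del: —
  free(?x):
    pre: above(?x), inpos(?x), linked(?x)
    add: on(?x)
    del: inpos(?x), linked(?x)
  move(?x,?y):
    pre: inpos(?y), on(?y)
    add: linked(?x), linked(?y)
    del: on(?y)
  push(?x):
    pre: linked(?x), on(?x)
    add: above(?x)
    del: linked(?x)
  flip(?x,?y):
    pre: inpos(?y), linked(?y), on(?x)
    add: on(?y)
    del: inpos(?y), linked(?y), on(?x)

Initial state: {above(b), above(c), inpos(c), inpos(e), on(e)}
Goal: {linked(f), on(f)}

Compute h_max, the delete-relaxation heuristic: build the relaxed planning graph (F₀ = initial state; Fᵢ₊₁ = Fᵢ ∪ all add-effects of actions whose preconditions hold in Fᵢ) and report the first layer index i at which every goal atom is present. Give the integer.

2

F0 = init (5 atoms)
F1 = F0 ∪ {linked(b), linked(c), linked(e), linked(f)}  (9 atoms)
F2 = F1 ∪ {above(e), on(b), on(c), on(f)}  (13 atoms)
goal ⊆ F2  ⇒  h_max = 2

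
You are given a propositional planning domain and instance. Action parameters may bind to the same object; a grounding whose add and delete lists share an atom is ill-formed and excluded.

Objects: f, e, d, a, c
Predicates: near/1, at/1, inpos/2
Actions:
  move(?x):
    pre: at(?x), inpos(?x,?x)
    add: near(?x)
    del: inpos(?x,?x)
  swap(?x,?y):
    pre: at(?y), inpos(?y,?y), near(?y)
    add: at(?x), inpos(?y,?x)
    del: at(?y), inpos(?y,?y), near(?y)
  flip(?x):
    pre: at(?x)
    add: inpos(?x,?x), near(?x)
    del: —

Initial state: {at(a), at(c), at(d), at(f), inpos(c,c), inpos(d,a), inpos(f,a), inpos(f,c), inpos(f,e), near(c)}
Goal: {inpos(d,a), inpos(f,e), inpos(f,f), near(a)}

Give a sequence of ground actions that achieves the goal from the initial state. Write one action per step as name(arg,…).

1. flip(f)  →  {at(a), at(c), at(d), at(f), inpos(c,c), inpos(d,a), inpos(f,a), inpos(f,c), inpos(f,e), inpos(f,f), near(c), near(f)}
2. flip(a)  →  {at(a), at(c), at(d), at(f), inpos(a,a), inpos(c,c), inpos(d,a), inpos(f,a), inpos(f,c), inpos(f,e), inpos(f,f), near(a), near(c), near(f)}

flip(f); flip(a)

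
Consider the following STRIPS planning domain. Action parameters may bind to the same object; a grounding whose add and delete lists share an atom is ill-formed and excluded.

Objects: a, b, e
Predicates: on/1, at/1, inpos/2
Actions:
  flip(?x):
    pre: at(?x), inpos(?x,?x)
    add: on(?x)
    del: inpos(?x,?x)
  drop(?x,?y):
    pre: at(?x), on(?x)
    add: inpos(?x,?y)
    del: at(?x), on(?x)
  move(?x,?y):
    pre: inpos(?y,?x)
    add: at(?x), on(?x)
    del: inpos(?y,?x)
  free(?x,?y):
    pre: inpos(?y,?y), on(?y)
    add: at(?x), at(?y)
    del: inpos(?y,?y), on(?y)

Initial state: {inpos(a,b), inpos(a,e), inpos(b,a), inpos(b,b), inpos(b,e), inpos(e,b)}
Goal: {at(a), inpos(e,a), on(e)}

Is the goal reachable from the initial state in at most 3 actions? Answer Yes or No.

1. move(a,b)  →  {at(a), inpos(a,b), inpos(a,e), inpos(b,b), inpos(b,e), inpos(e,b), on(a)}
2. move(e,a)  →  {at(a), at(e), inpos(a,b), inpos(b,b), inpos(b,e), inpos(e,b), on(a), on(e)}
3. drop(e,a)  →  {at(a), inpos(a,b), inpos(b,b), inpos(b,e), inpos(e,a), inpos(e,b), on(a)}
4. move(e,b)  →  {at(a), at(e), inpos(a,b), inpos(b,b), inpos(e,a), inpos(e,b), on(a), on(e)}
optimal plan length = 4; 4 > 3

No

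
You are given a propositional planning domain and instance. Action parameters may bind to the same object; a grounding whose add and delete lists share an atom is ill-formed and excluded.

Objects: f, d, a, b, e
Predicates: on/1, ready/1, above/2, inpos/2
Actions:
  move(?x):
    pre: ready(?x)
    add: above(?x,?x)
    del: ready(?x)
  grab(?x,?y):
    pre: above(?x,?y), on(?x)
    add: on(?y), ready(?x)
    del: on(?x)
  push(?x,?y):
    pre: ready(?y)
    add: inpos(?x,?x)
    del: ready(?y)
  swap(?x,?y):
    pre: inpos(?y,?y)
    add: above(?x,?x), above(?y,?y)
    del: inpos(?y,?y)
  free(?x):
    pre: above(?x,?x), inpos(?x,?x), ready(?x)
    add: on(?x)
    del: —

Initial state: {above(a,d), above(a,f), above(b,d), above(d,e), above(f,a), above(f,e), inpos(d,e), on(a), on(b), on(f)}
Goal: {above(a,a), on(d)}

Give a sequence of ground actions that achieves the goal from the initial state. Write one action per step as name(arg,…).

1. grab(a,d)  →  {above(a,d), above(a,f), above(b,d), above(d,e), above(f,a), above(f,e), inpos(d,e), on(b), on(d), on(f), ready(a)}
2. move(a)  →  {above(a,a), above(a,d), above(a,f), above(b,d), above(d,e), above(f,a), above(f,e), inpos(d,e), on(b), on(d), on(f)}

grab(a,d); move(a)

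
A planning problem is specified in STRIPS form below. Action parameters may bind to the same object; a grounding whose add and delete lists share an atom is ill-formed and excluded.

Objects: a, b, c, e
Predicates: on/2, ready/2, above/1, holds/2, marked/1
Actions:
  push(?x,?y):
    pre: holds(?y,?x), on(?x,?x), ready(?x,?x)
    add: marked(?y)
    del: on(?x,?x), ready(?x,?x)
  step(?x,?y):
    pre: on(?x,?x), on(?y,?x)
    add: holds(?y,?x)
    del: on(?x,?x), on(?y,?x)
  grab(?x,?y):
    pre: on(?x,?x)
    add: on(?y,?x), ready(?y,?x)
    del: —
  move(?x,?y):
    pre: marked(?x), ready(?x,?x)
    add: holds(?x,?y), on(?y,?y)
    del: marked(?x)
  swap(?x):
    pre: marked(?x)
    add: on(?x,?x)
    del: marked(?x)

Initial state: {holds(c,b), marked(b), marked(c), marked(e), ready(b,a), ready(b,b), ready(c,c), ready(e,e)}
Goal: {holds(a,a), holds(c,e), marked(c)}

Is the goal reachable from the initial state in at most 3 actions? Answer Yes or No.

1. move(b,a)  →  {holds(b,a), holds(c,b), marked(c), marked(e), on(a,a), ready(b,a), ready(b,b), ready(c,c), ready(e,e)}
2. step(a,a)  →  {holds(a,a), holds(b,a), holds(c,b), marked(c), marked(e), ready(b,a), ready(b,b), ready(c,c), ready(e,e)}
3. move(c,e)  →  {holds(a,a), holds(b,a), holds(c,b), holds(c,e), marked(e), on(e,e), ready(b,a), ready(b,b), ready(c,c), ready(e,e)}
4. push(e,c)  →  {holds(a,a), holds(b,a), holds(c,b), holds(c,e), marked(c), marked(e), ready(b,a), ready(b,b), ready(c,c)}
optimal plan length = 4; 4 > 3

No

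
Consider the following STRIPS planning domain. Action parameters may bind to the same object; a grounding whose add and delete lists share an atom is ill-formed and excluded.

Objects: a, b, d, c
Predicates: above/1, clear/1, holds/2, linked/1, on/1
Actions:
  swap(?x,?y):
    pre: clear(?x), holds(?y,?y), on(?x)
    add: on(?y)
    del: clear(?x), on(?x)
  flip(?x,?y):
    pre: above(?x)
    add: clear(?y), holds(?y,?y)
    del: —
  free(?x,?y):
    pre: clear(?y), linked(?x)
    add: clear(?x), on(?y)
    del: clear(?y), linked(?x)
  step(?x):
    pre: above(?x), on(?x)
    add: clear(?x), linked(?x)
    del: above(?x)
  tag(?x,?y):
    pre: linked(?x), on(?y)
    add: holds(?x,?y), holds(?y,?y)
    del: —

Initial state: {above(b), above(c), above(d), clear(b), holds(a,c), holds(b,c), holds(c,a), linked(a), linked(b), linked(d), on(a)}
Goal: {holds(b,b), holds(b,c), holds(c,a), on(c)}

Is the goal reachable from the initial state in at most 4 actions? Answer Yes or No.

1. flip(b,b)  →  {above(b), above(c), above(d), clear(b), holds(a,c), holds(b,b), holds(b,c), holds(c,a), linked(a), linked(b), linked(d), on(a)}
2. flip(b,c)  →  {above(b), above(c), above(d), clear(b), clear(c), holds(a,c), holds(b,b), holds(b,c), holds(c,a), holds(c,c), linked(a), linked(b), linked(d), on(a)}
3. free(a,c)  →  {above(b), above(c), above(d), clear(a), clear(b), holds(a,c), holds(b,b), holds(b,c), holds(c,a), holds(c,c), linked(b), linked(d), on(a), on(c)}
optimal plan length = 3; 3 ≤ 4

Yes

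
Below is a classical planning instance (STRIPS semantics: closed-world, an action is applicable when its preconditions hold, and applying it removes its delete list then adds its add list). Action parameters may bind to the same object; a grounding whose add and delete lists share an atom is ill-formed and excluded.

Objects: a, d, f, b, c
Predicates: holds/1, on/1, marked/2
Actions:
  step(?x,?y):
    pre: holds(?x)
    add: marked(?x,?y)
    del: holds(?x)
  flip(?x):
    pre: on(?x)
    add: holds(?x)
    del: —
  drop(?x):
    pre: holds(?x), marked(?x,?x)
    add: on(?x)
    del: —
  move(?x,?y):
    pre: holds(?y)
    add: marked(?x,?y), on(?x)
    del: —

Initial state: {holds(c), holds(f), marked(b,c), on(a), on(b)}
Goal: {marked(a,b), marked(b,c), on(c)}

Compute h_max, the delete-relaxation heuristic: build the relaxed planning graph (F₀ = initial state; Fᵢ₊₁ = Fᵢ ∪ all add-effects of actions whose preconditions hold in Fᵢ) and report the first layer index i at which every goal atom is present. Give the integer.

F0 = init (5 atoms)
F1 = F0 ∪ {holds(a), holds(b), marked(a,c), marked(a,f), marked(b,f), marked(c,a), marked(c,b), marked(c,c), marked(c,d), marked(c,f), marked(d,c), marked(d,f), marked(f,a), marked(f,b), marked(f,c), marked(f,d), marked(f,f), on(c), on(d), on(f)}  (25 atoms)
F2 = F1 ∪ {holds(d), marked(a,a), marked(a,b), marked(a,d), marked(b,a), marked(b,b), marked(b,d), marked(d,a), marked(d,b)}  (34 atoms)
goal ⊆ F2  ⇒  h_max = 2

2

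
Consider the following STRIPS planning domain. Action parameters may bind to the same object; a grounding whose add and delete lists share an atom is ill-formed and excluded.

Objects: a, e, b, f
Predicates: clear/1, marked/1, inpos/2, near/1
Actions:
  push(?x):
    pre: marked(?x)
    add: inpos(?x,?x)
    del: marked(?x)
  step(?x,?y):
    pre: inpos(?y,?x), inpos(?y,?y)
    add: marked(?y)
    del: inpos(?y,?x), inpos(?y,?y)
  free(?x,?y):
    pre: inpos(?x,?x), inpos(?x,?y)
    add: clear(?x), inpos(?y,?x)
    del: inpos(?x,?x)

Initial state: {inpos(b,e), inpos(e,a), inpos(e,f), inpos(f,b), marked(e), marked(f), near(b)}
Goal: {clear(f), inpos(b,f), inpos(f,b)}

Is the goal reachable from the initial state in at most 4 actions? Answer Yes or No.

Yes

1. push(f)  →  {inpos(b,e), inpos(e,a), inpos(e,f), inpos(f,b), inpos(f,f), marked(e), near(b)}
2. free(f,b)  →  {clear(f), inpos(b,e), inpos(b,f), inpos(e,a), inpos(e,f), inpos(f,b), marked(e), near(b)}
optimal plan length = 2; 2 ≤ 4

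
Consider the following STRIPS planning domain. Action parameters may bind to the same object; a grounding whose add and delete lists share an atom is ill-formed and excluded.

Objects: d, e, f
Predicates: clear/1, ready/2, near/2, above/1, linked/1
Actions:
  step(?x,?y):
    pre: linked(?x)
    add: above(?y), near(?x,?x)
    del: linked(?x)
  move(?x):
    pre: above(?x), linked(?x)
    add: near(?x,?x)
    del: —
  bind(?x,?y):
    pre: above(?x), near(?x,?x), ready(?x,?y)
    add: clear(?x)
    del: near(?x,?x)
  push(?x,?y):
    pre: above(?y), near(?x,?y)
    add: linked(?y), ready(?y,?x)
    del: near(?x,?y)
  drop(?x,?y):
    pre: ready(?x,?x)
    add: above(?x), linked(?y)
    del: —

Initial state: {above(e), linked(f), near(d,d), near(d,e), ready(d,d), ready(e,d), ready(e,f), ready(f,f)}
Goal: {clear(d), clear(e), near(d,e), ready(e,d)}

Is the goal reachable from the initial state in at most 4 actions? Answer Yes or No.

Yes

1. drop(d,e)  →  {above(d), above(e), linked(e), linked(f), near(d,d), near(d,e), ready(d,d), ready(e,d), ready(e,f), ready(f,f)}
2. step(e,d)  →  {above(d), above(e), linked(f), near(d,d), near(d,e), near(e,e), ready(d,d), ready(e,d), ready(e,f), ready(f,f)}
3. bind(d,d)  →  {above(d), above(e), clear(d), linked(f), near(d,e), near(e,e), ready(d,d), ready(e,d), ready(e,f), ready(f,f)}
4. bind(e,d)  →  {above(d), above(e), clear(d), clear(e), linked(f), near(d,e), ready(d,d), ready(e,d), ready(e,f), ready(f,f)}
optimal plan length = 4; 4 ≤ 4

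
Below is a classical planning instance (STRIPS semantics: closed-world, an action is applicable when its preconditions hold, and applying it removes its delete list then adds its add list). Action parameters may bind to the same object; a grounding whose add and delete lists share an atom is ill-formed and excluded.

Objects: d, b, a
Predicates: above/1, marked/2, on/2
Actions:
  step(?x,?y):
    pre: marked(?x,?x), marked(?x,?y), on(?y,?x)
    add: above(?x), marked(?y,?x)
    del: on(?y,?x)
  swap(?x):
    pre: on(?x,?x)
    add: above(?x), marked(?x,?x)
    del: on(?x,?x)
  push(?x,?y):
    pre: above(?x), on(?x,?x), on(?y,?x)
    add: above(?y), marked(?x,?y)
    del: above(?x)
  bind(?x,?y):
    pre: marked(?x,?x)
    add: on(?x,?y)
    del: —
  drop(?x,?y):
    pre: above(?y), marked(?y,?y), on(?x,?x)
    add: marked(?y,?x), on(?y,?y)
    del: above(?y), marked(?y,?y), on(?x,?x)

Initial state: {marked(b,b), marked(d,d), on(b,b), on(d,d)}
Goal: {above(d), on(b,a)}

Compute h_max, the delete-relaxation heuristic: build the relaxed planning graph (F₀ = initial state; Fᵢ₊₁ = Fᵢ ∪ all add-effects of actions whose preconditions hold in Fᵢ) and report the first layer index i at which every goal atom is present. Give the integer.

1

F0 = init (4 atoms)
F1 = F0 ∪ {above(b), above(d), on(b,a), on(b,d), on(d,a), on(d,b)}  (10 atoms)
goal ⊆ F1  ⇒  h_max = 1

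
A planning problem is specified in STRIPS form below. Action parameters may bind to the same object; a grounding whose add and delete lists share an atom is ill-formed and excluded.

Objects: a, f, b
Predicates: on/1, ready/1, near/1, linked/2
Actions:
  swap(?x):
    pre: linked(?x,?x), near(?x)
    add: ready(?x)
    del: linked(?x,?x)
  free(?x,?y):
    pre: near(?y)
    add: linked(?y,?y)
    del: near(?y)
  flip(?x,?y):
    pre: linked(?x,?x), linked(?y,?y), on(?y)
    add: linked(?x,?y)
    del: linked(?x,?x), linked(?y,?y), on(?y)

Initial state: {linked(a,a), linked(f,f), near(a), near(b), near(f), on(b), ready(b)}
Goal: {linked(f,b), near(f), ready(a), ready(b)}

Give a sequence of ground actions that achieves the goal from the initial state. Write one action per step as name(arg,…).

swap(a); free(a,b); flip(f,b)

1. swap(a)  →  {linked(f,f), near(a), near(b), near(f), on(b), ready(a), ready(b)}
2. free(a,b)  →  {linked(b,b), linked(f,f), near(a), near(f), on(b), ready(a), ready(b)}
3. flip(f,b)  →  {linked(f,b), near(a), near(f), ready(a), ready(b)}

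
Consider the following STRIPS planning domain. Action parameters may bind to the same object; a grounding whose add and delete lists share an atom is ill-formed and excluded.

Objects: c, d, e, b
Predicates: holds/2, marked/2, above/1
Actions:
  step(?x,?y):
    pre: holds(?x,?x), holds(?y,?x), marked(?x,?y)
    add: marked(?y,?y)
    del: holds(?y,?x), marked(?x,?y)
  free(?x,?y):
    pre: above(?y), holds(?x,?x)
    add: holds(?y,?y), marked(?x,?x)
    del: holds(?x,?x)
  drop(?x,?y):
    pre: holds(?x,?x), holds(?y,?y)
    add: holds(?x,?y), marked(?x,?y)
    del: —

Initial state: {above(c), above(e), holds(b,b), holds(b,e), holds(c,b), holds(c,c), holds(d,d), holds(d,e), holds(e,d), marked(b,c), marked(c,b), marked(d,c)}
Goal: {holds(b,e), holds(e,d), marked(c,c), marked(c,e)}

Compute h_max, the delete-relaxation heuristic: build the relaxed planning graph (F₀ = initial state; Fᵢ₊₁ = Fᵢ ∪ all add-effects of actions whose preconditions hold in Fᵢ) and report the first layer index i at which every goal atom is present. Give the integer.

F0 = init (12 atoms)
F1 = F0 ∪ {holds(b,c), holds(b,d), holds(c,d), holds(d,b), holds(d,c), holds(e,e), marked(b,b), marked(b,d), marked(c,c), marked(c,d), marked(d,b), marked(d,d)}  (24 atoms)
F2 = F1 ∪ {holds(c,e), holds(e,b), holds(e,c), marked(b,e), marked(c,e), marked(d,e), marked(e,b), marked(e,c), marked(e,d), marked(e,e)}  (34 atoms)
goal ⊆ F2  ⇒  h_max = 2

2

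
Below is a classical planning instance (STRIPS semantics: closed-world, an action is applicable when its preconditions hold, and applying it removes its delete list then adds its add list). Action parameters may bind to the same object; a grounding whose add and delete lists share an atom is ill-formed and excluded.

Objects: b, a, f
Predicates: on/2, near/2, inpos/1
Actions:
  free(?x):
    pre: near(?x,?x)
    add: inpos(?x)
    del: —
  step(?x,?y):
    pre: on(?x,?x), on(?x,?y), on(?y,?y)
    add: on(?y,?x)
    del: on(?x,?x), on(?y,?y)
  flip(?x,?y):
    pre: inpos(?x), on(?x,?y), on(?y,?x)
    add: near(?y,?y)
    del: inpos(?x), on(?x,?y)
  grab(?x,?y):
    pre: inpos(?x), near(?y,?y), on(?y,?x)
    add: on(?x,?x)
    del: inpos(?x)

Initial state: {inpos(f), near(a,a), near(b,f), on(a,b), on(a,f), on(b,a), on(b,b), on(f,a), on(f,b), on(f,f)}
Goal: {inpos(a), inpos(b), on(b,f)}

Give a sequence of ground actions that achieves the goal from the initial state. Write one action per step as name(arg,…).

free(a); step(f,b); flip(f,b); free(b)

1. free(a)  →  {inpos(a), inpos(f), near(a,a), near(b,f), on(a,b), on(a,f), on(b,a), on(b,b), on(f,a), on(f,b), on(f,f)}
2. step(f,b)  →  {inpos(a), inpos(f), near(a,a), near(b,f), on(a,b), on(a,f), on(b,a), on(b,f), on(f,a), on(f,b)}
3. flip(f,b)  →  {inpos(a), near(a,a), near(b,b), near(b,f), on(a,b), on(a,f), on(b,a), on(b,f), on(f,a)}
4. free(b)  →  {inpos(a), inpos(b), near(a,a), near(b,b), near(b,f), on(a,b), on(a,f), on(b,a), on(b,f), on(f,a)}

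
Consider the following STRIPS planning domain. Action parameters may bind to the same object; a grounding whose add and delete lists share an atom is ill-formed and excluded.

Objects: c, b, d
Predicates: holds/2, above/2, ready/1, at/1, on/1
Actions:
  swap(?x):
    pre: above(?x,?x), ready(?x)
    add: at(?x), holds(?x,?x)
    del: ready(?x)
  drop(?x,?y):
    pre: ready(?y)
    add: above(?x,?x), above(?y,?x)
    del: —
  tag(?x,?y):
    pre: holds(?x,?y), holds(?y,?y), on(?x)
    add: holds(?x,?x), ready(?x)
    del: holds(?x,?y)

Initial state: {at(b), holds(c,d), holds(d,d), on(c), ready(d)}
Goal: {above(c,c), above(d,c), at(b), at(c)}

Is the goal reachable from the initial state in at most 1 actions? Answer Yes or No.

1. drop(c,d)  →  {above(c,c), above(d,c), at(b), holds(c,d), holds(d,d), on(c), ready(d)}
2. tag(c,d)  →  {above(c,c), above(d,c), at(b), holds(c,c), holds(d,d), on(c), ready(c), ready(d)}
3. swap(c)  →  {above(c,c), above(d,c), at(b), at(c), holds(c,c), holds(d,d), on(c), ready(d)}
optimal plan length = 3; 3 > 1

No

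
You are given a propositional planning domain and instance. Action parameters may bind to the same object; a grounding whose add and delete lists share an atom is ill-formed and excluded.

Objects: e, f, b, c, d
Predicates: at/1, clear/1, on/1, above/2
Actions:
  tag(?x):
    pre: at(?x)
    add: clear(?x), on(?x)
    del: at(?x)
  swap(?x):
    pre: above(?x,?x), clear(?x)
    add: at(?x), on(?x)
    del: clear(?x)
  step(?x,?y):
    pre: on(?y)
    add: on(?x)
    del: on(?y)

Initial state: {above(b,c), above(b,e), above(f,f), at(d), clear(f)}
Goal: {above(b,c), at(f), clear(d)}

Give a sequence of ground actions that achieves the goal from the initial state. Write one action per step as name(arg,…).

tag(d); swap(f)

1. tag(d)  →  {above(b,c), above(b,e), above(f,f), clear(d), clear(f), on(d)}
2. swap(f)  →  {above(b,c), above(b,e), above(f,f), at(f), clear(d), on(d), on(f)}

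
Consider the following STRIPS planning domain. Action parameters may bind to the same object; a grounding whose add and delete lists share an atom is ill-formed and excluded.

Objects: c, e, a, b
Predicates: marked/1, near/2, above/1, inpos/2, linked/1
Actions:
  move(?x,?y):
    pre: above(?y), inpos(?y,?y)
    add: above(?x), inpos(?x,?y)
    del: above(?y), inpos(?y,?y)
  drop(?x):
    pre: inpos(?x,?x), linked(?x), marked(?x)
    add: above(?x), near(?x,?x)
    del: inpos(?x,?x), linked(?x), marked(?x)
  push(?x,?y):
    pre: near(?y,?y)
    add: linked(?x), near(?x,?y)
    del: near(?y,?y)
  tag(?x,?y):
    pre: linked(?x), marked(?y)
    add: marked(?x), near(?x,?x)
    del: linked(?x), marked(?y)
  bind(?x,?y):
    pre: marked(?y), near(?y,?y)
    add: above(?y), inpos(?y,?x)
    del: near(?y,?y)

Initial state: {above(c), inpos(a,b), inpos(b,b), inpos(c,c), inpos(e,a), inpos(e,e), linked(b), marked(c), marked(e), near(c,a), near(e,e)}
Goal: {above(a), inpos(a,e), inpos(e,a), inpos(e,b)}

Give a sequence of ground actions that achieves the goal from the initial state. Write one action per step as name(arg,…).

1. bind(b,e)  →  {above(c), above(e), inpos(a,b), inpos(b,b), inpos(c,c), inpos(e,a), inpos(e,b), inpos(e,e), linked(b), marked(c), marked(e), near(c,a)}
2. move(a,e)  →  {above(a), above(c), inpos(a,b), inpos(a,e), inpos(b,b), inpos(c,c), inpos(e,a), inpos(e,b), linked(b), marked(c), marked(e), near(c,a)}

bind(b,e); move(a,e)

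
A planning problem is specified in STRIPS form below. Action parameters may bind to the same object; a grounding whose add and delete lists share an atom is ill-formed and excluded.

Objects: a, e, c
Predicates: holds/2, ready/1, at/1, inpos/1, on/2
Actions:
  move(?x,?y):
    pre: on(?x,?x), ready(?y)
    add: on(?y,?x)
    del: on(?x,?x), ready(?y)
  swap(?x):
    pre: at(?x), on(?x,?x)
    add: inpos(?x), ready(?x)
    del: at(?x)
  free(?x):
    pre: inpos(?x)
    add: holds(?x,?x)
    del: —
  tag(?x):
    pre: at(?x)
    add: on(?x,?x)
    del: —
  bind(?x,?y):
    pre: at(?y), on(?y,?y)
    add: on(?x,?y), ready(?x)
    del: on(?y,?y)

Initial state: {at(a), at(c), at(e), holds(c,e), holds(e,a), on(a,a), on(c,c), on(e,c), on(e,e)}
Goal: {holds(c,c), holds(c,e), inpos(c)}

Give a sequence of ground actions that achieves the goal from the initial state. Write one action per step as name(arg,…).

1. swap(c)  →  {at(a), at(e), holds(c,e), holds(e,a), inpos(c), on(a,a), on(c,c), on(e,c), on(e,e), ready(c)}
2. free(c)  →  {at(a), at(e), holds(c,c), holds(c,e), holds(e,a), inpos(c), on(a,a), on(c,c), on(e,c), on(e,e), ready(c)}

swap(c); free(c)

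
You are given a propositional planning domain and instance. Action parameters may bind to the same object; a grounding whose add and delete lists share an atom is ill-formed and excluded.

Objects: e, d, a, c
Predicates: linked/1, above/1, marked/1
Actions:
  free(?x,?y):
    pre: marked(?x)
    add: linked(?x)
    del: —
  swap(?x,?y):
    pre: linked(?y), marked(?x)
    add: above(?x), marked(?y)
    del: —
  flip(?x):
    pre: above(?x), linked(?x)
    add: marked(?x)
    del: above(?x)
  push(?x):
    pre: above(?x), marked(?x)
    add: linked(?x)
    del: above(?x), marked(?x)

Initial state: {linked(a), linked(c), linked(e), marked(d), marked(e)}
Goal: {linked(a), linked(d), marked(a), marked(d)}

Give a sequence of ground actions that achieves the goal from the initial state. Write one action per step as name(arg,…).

1. free(d,e)  →  {linked(a), linked(c), linked(d), linked(e), marked(d), marked(e)}
2. swap(e,a)  →  {above(e), linked(a), linked(c), linked(d), linked(e), marked(a), marked(d), marked(e)}

free(d,e); swap(e,a)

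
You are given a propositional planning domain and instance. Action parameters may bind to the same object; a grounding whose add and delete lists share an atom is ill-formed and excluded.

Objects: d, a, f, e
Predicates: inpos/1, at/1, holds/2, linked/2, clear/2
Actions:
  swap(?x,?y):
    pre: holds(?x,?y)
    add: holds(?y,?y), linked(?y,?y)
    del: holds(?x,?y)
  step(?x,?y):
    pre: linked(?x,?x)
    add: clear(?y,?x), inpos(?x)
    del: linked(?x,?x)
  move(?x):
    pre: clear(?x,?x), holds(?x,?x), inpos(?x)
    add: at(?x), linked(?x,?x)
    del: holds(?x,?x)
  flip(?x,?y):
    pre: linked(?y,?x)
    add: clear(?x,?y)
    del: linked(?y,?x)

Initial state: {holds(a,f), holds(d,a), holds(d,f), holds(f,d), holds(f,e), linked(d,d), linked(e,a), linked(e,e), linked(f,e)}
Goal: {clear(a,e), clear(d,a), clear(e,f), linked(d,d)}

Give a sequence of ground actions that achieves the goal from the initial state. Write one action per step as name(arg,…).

swap(d,a); step(a,d); step(e,a); flip(e,f)

1. swap(d,a)  →  {holds(a,a), holds(a,f), holds(d,f), holds(f,d), holds(f,e), linked(a,a), linked(d,d), linked(e,a), linked(e,e), linked(f,e)}
2. step(a,d)  →  {clear(d,a), holds(a,a), holds(a,f), holds(d,f), holds(f,d), holds(f,e), inpos(a), linked(d,d), linked(e,a), linked(e,e), linked(f,e)}
3. step(e,a)  →  {clear(a,e), clear(d,a), holds(a,a), holds(a,f), holds(d,f), holds(f,d), holds(f,e), inpos(a), inpos(e), linked(d,d), linked(e,a), linked(f,e)}
4. flip(e,f)  →  {clear(a,e), clear(d,a), clear(e,f), holds(a,a), holds(a,f), holds(d,f), holds(f,d), holds(f,e), inpos(a), inpos(e), linked(d,d), linked(e,a)}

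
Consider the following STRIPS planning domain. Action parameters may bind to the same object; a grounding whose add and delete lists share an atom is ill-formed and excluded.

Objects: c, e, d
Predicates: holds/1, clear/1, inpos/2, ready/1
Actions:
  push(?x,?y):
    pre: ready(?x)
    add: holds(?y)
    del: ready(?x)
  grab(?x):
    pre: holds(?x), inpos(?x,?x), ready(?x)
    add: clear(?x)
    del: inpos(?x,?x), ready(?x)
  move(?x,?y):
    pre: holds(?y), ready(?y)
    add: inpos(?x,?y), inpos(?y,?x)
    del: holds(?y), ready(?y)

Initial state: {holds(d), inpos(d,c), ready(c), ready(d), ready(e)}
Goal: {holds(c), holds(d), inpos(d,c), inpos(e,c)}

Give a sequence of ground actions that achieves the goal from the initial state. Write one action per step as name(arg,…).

1. push(c,c)  →  {holds(c), holds(d), inpos(d,c), ready(d), ready(e)}
2. push(d,e)  →  {holds(c), holds(d), holds(e), inpos(d,c), ready(e)}
3. move(c,e)  →  {holds(c), holds(d), inpos(c,e), inpos(d,c), inpos(e,c)}

push(c,c); push(d,e); move(c,e)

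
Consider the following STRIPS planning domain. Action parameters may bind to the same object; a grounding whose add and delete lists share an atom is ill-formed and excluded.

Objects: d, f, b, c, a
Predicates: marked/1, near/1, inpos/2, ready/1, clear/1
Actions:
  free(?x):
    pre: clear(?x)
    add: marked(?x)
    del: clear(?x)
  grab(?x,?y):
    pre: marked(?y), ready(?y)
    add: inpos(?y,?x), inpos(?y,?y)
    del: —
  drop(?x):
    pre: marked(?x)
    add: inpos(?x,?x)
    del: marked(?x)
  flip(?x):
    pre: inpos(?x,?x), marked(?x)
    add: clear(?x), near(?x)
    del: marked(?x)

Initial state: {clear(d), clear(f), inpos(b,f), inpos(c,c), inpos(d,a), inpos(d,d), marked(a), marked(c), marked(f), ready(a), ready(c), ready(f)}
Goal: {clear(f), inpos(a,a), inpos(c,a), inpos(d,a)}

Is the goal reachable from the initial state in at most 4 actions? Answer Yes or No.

1. grab(d,a)  →  {clear(d), clear(f), inpos(a,a), inpos(a,d), inpos(b,f), inpos(c,c), inpos(d,a), inpos(d,d), marked(a), marked(c), marked(f), ready(a), ready(c), ready(f)}
2. grab(a,c)  →  {clear(d), clear(f), inpos(a,a), inpos(a,d), inpos(b,f), inpos(c,a), inpos(c,c), inpos(d,a), inpos(d,d), marked(a), marked(c), marked(f), ready(a), ready(c), ready(f)}
optimal plan length = 2; 2 ≤ 4

Yes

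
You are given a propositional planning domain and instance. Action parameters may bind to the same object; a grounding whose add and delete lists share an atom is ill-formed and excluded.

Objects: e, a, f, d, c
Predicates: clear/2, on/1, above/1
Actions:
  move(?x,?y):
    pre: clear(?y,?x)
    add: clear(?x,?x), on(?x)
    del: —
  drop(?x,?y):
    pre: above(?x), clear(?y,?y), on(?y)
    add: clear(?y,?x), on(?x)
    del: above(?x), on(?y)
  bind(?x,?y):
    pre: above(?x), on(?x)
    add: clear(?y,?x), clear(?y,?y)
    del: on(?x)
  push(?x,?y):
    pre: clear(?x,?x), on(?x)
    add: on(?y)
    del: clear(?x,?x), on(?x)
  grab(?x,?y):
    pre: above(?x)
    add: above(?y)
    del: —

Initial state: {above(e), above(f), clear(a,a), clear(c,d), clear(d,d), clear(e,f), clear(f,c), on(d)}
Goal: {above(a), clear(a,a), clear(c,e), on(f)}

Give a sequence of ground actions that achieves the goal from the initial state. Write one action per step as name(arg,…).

move(f,e); move(c,f); drop(e,c); grab(f,a)

1. move(f,e)  →  {above(e), above(f), clear(a,a), clear(c,d), clear(d,d), clear(e,f), clear(f,c), clear(f,f), on(d), on(f)}
2. move(c,f)  →  {above(e), above(f), clear(a,a), clear(c,c), clear(c,d), clear(d,d), clear(e,f), clear(f,c), clear(f,f), on(c), on(d), on(f)}
3. drop(e,c)  →  {above(f), clear(a,a), clear(c,c), clear(c,d), clear(c,e), clear(d,d), clear(e,f), clear(f,c), clear(f,f), on(d), on(e), on(f)}
4. grab(f,a)  →  {above(a), above(f), clear(a,a), clear(c,c), clear(c,d), clear(c,e), clear(d,d), clear(e,f), clear(f,c), clear(f,f), on(d), on(e), on(f)}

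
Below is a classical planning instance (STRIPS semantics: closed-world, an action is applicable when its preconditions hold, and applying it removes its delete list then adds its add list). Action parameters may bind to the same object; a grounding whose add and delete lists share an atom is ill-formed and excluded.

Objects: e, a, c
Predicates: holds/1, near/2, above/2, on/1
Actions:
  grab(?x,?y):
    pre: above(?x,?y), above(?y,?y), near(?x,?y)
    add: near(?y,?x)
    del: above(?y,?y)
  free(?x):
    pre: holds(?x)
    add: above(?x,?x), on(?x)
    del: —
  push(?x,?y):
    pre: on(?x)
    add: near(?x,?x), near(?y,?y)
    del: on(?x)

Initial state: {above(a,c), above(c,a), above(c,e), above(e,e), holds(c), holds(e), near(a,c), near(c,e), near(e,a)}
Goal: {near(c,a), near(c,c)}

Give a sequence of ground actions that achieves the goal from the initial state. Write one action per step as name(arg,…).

free(c); grab(a,c); push(c,e)

1. free(c)  →  {above(a,c), above(c,a), above(c,c), above(c,e), above(e,e), holds(c), holds(e), near(a,c), near(c,e), near(e,a), on(c)}
2. grab(a,c)  →  {above(a,c), above(c,a), above(c,e), above(e,e), holds(c), holds(e), near(a,c), near(c,a), near(c,e), near(e,a), on(c)}
3. push(c,e)  →  {above(a,c), above(c,a), above(c,e), above(e,e), holds(c), holds(e), near(a,c), near(c,a), near(c,c), near(c,e), near(e,a), near(e,e)}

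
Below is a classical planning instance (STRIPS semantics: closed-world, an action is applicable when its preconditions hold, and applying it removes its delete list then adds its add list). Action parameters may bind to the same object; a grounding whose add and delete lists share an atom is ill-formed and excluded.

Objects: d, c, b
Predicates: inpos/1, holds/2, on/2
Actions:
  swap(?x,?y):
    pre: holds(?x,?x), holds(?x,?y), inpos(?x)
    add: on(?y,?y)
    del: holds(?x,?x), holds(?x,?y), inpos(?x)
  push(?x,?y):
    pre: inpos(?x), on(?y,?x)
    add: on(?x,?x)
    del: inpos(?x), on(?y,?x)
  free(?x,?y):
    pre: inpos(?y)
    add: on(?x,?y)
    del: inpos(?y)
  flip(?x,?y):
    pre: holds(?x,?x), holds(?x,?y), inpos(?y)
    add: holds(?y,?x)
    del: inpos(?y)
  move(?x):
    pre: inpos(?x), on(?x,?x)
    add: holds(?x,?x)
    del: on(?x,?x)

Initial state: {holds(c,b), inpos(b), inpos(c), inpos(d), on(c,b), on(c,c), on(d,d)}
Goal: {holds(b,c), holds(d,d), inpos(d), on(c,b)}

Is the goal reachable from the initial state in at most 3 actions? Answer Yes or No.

1. move(d)  →  {holds(c,b), holds(d,d), inpos(b), inpos(c), inpos(d), on(c,b), on(c,c)}
2. move(c)  →  {holds(c,b), holds(c,c), holds(d,d), inpos(b), inpos(c), inpos(d), on(c,b)}
3. flip(c,b)  →  {holds(b,c), holds(c,b), holds(c,c), holds(d,d), inpos(c), inpos(d), on(c,b)}
optimal plan length = 3; 3 ≤ 3

Yes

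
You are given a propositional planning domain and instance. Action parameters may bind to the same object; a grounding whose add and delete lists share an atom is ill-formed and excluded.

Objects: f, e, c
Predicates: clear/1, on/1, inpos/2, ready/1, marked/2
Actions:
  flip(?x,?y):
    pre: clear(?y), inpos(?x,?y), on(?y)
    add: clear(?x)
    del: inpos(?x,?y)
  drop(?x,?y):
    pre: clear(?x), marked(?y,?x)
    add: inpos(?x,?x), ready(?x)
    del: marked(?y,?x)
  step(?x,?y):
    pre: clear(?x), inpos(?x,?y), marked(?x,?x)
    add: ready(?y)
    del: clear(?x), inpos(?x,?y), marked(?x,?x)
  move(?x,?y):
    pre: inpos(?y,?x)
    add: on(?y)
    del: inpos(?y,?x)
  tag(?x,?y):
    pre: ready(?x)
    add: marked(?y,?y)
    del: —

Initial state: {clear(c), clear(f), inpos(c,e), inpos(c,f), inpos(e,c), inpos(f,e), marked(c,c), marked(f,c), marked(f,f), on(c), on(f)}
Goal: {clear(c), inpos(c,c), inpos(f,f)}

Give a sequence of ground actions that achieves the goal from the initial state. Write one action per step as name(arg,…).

1. drop(f,f)  →  {clear(c), clear(f), inpos(c,e), inpos(c,f), inpos(e,c), inpos(f,e), inpos(f,f), marked(c,c), marked(f,c), on(c), on(f), ready(f)}
2. drop(c,f)  →  {clear(c), clear(f), inpos(c,c), inpos(c,e), inpos(c,f), inpos(e,c), inpos(f,e), inpos(f,f), marked(c,c), on(c), on(f), ready(c), ready(f)}

drop(f,f); drop(c,f)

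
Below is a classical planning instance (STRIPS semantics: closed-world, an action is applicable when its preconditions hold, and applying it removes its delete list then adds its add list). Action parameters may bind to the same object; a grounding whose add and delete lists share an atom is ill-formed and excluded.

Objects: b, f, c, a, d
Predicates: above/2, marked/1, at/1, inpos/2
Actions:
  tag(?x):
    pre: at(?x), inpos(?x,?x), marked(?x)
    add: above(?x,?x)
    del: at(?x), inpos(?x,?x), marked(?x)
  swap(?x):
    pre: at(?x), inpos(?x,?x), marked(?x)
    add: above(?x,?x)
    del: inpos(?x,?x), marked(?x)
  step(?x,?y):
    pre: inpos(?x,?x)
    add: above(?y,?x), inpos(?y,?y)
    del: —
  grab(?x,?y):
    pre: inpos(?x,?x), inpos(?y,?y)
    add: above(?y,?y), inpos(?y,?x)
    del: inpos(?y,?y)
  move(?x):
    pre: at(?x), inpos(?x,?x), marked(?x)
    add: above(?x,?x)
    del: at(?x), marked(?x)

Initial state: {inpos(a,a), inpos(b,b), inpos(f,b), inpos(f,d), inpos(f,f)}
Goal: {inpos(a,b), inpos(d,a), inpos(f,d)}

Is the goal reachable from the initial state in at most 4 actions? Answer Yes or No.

1. step(b,d)  →  {above(d,b), inpos(a,a), inpos(b,b), inpos(d,d), inpos(f,b), inpos(f,d), inpos(f,f)}
2. grab(a,d)  →  {above(d,b), above(d,d), inpos(a,a), inpos(b,b), inpos(d,a), inpos(f,b), inpos(f,d), inpos(f,f)}
3. grab(b,a)  →  {above(a,a), above(d,b), above(d,d), inpos(a,b), inpos(b,b), inpos(d,a), inpos(f,b), inpos(f,d), inpos(f,f)}
optimal plan length = 3; 3 ≤ 4

Yes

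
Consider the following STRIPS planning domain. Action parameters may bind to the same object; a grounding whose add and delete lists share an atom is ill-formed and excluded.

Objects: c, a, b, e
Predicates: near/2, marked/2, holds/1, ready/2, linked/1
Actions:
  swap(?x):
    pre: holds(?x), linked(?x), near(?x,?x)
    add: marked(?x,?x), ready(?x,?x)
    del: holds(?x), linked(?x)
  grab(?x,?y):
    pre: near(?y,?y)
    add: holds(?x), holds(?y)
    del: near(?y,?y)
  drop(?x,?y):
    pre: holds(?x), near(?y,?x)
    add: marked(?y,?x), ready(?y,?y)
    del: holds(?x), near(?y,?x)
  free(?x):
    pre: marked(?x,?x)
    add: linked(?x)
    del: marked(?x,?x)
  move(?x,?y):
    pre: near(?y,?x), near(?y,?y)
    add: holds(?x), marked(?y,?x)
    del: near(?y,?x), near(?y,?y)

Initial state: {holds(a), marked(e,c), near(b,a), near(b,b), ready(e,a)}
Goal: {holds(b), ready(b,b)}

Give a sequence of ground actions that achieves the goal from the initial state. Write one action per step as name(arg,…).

1. grab(c,b)  →  {holds(a), holds(b), holds(c), marked(e,c), near(b,a), ready(e,a)}
2. drop(a,b)  →  {holds(b), holds(c), marked(b,a), marked(e,c), ready(b,b), ready(e,a)}

grab(c,b); drop(a,b)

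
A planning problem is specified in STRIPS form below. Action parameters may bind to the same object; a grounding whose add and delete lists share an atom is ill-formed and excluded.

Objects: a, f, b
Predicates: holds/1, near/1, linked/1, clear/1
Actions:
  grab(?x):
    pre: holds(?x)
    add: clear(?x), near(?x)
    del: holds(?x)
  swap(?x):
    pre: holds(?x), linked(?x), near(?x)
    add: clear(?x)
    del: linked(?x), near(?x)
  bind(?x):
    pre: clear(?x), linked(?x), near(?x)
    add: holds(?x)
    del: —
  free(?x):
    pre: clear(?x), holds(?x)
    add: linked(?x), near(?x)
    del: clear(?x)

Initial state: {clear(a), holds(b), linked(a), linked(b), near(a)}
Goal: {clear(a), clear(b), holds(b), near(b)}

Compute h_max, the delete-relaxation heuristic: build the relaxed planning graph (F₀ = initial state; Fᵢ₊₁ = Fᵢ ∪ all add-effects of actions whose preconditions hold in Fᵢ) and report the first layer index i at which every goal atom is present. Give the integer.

F0 = init (5 atoms)
F1 = F0 ∪ {clear(b), holds(a), near(b)}  (8 atoms)
goal ⊆ F1  ⇒  h_max = 1

1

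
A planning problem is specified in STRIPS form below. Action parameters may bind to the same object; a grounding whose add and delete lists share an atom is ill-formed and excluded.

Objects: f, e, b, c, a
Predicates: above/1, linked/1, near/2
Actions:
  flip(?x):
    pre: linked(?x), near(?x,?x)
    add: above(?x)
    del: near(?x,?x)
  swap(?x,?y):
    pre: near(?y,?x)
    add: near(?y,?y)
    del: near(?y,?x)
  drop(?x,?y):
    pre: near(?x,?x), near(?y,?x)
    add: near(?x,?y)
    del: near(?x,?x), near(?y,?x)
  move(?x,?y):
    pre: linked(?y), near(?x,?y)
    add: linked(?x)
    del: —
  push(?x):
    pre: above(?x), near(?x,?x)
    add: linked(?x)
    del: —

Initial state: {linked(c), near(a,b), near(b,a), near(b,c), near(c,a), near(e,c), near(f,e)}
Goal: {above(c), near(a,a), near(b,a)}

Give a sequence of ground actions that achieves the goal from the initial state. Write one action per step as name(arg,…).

1. swap(b,a)  →  {linked(c), near(a,a), near(b,a), near(b,c), near(c,a), near(e,c), near(f,e)}
2. swap(a,c)  →  {linked(c), near(a,a), near(b,a), near(b,c), near(c,c), near(e,c), near(f,e)}
3. flip(c)  →  {above(c), linked(c), near(a,a), near(b,a), near(b,c), near(e,c), near(f,e)}

swap(b,a); swap(a,c); flip(c)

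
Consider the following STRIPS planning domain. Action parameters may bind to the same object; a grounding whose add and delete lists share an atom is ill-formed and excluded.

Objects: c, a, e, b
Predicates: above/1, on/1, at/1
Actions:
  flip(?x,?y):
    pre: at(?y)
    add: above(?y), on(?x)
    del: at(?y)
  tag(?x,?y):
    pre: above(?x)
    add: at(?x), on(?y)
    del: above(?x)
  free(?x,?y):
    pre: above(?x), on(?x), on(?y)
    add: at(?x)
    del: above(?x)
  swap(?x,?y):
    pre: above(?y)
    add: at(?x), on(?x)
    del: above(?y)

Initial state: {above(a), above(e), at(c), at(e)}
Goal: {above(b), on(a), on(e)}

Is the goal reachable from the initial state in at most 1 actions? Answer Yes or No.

1. flip(a,c)  →  {above(a), above(c), above(e), at(e), on(a)}
2. swap(b,c)  →  {above(a), above(e), at(b), at(e), on(a), on(b)}
3. flip(e,b)  →  {above(a), above(b), above(e), at(e), on(a), on(b), on(e)}
optimal plan length = 3; 3 > 1

No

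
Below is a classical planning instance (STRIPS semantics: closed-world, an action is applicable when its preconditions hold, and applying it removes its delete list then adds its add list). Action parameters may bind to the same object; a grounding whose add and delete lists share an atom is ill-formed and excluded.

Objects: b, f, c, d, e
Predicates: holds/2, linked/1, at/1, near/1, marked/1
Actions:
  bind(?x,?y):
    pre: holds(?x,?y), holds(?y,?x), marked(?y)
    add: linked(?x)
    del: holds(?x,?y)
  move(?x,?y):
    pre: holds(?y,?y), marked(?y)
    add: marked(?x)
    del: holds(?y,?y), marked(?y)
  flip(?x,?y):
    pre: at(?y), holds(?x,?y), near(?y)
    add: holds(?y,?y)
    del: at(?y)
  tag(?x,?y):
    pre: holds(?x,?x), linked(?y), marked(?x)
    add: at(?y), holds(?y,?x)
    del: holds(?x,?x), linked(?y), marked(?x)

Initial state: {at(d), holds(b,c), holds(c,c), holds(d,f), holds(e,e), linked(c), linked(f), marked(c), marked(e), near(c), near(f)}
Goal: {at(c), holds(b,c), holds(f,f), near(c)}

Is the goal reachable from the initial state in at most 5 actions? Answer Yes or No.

Yes

1. tag(c,f)  →  {at(d), at(f), holds(b,c), holds(d,f), holds(e,e), holds(f,c), linked(c), marked(e), near(c), near(f)}
2. flip(d,f)  →  {at(d), holds(b,c), holds(d,f), holds(e,e), holds(f,c), holds(f,f), linked(c), marked(e), near(c), near(f)}
3. tag(e,c)  →  {at(c), at(d), holds(b,c), holds(c,e), holds(d,f), holds(f,c), holds(f,f), near(c), near(f)}
optimal plan length = 3; 3 ≤ 5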